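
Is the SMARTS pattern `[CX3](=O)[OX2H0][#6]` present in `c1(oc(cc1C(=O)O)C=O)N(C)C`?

No

The pattern [CX3](=O)[OX2H0][#6] describes a carbonyl carbon bonded to an oxygen that is itself bonded to carbon (no H on that O) — an ester.
The closest candidate here is a carboxylic acid group (-C(=O)OH), but the singly-bonded O carries H (OX2H1, not H0). No other fragment satisfies the full query, so there is no match.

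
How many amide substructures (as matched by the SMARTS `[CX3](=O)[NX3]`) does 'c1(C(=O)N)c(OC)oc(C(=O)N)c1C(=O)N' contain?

3

[CX3](=O)[NX3] is the SMARTS for an amide: a carbonyl carbon bonded to a trivalent nitrogen.
The molecule carries 3 separate instances of a primary amide (-C(=O)NH2) meeting every constraint; each maps to a distinct set of atoms, giving 3 matches.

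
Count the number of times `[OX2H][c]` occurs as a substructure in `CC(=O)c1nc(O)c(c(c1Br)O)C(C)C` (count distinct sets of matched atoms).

2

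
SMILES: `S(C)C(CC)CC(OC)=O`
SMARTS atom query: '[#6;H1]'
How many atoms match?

1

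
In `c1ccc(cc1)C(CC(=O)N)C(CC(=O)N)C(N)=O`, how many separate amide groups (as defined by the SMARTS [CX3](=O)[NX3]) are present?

[CX3](=O)[NX3] is the SMARTS for an amide: a carbonyl carbon bonded to a trivalent nitrogen.
The molecule carries 3 separate instances of a primary amide (-C(=O)NH2) meeting every constraint; each maps to a distinct set of atoms, giving 3 matches.

3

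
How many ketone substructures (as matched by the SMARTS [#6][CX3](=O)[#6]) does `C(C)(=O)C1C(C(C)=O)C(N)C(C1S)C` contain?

[#6][CX3](=O)[#6] is the SMARTS for a ketone: a carbonyl carbon (no H) flanked by two carbons.
The molecule carries 2 separate instances of an acetyl/ketone group (-C(=O)CH3) meeting every constraint; each maps to a distinct set of atoms, giving 2 matches.

2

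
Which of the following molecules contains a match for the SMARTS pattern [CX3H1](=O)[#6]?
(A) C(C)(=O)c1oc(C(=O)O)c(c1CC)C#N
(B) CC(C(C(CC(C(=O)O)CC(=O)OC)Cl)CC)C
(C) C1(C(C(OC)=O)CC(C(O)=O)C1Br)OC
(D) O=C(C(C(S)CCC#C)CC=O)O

D

[CX3H1](=O)[#6] describes an sp2 carbon with one H, double-bonded to O and single-bonded to carbon (an aldehyde).
(A) has a carboxylic acid group (-C(=O)OH) but the carbonyl carbon has H0 and is bonded to O, not H1.
(B) has a carboxylic acid group (-C(=O)OH) but the carbonyl carbon has H0 and is bonded to O, not H1.
(C) has a carboxylic acid group (-C(=O)OH) but the carbonyl carbon has H0 and is bonded to O, not H1.
(D) contains an aldehyde (-CHO), which satisfies every atom and bond constraint.
So the answer is (D).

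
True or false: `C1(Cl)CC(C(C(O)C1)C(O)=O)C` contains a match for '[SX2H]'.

False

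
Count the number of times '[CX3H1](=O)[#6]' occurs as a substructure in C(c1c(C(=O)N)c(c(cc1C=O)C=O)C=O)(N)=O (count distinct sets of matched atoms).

3

[CX3H1](=O)[#6] is the SMARTS for an aldehyde: an sp2 carbon with one H, double-bonded to O and single-bonded to carbon.
The molecule carries 3 separate instances of an aldehyde (-CHO) meeting every constraint; each maps to a distinct set of atoms, giving 3 matches.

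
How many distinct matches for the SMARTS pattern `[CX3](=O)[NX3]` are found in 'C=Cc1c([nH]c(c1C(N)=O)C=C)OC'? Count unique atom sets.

1

[CX3](=O)[NX3] is the SMARTS for an amide: a carbonyl carbon bonded to a trivalent nitrogen.
Exactly one fragment in the molecule meets all constraints, giving 1 match.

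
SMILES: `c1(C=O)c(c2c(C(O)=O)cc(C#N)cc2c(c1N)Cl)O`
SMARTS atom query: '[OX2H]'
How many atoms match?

2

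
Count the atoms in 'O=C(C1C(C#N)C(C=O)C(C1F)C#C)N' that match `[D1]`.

6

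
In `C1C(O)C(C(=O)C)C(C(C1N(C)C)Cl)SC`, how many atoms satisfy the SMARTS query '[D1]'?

7

The query [D1] means: atom with exactly one heavy-atom neighbour (degree 1).
Check the 16 heavy atoms by environment: 1× C (D2) → no; 6× C (D3) → no; 2× O (D1) → match; 4× C (D1) → match; 1× N (D3) → no; 1× Cl (D1) → match; 1× S (D2) → no.
Summing the matching environments: 2 + 4 + 1 = 7 matching atoms.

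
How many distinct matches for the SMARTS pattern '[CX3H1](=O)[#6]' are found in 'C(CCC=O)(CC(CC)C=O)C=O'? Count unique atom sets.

[CX3H1](=O)[#6] is the SMARTS for an aldehyde: an sp2 carbon with one H, double-bonded to O and single-bonded to carbon.
The molecule carries 3 separate instances of an aldehyde (-CHO) meeting every constraint; each maps to a distinct set of atoms, giving 3 matches.

3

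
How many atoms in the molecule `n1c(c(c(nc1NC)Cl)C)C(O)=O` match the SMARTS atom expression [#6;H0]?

Check the 13 heavy atoms by environment: 2× n (aromatic, H0) → no; 4× c (aromatic, H0) → match; 1× N (H1) → no; 2× C (H3) → no; 1× Cl (H0) → no; 1× C (H0) → match; 1× O (H0) → no; 1× O (H1) → no.
Summing the matching environments: 4 + 1 = 5 matching atoms.

5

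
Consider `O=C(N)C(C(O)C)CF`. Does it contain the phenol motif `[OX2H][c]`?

No

The pattern [OX2H][c] describes a hydroxyl oxygen attached to an aromatic carbon — a phenol.
The closest candidate here is a hydroxyl group (-OH), but the -OH is on an aliphatic carbon, not an aromatic c. No other fragment satisfies the full query, so there is no match.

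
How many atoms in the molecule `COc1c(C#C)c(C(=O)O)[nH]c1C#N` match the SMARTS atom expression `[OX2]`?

Check the 14 heavy atoms by environment: 1× n (aromatic, X3) → no; 4× c (aromatic, X3) → no; 1× C (X3) → no; 1× O (X1) → no; 2× O (X2) → match; 3× C (X2) → no; 1× C (X4) → no; 1× N (X1) → no.
That gives 2 matching atoms.

2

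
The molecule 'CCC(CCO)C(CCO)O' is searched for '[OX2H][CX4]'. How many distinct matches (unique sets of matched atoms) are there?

3

[OX2H][CX4] is the SMARTS for an aliphatic alcohol: a hydroxyl oxygen bound to an sp3 (X4) carbon.
The molecule carries 3 separate instances of a hydroxyl group (-OH) meeting every constraint; each maps to a distinct set of atoms, giving 3 matches.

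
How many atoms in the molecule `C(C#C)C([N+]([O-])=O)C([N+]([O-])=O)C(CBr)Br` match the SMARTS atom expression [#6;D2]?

3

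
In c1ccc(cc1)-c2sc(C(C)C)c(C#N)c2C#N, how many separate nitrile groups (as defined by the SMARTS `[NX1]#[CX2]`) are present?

2

[NX1]#[CX2] is the SMARTS for a nitrile: a nitrogen triple-bonded to a two-connected carbon.
The molecule carries 2 separate instances of a nitrile (-C#N) meeting every constraint; each maps to a distinct set of atoms, giving 2 matches.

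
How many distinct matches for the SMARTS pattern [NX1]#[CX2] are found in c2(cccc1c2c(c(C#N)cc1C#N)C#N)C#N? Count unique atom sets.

4

[NX1]#[CX2] is the SMARTS for a nitrile: a nitrogen triple-bonded to a two-connected carbon.
The molecule carries 4 separate instances of a nitrile (-C#N) meeting every constraint; each maps to a distinct set of atoms, giving 4 matches.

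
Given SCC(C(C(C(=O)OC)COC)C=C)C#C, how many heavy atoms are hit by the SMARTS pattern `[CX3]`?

3

The query [CX3] means: C with X3: aliphatic carbon with exactly 3 total connections.
Check the 16 heavy atoms by environment: 7× C (X4) → no; 3× C (X3) → match; 1× O (X1) → no; 2× O (X2) → no; 1× S (X2) → no; 2× C (X2) → no.
That gives 3 matching atoms.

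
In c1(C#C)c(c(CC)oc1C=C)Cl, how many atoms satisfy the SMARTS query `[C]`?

6

The query [C] means: uppercase C matches aliphatic (non-aromatic) carbon only.
Check the 12 heavy atoms by environment: 1× o (aromatic) → no; 4× c (aromatic) → no; 6× C → match; 1× Cl → no.
That gives 6 matching atoms.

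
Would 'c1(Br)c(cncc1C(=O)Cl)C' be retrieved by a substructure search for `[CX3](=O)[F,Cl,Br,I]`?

The pattern [CX3](=O)[F,Cl,Br,I] describes a carbonyl carbon bonded to a halogen — an acyl halide.
The molecule carries an acyl chloride (-C(=O)Cl), whose atoms satisfy every constraint of the query, so the pattern matches.

Yes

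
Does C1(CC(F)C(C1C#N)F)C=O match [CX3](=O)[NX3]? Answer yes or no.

The pattern [CX3](=O)[NX3] describes a carbonyl carbon bonded to a trivalent nitrogen — an amide.
The closest candidate here is a nitrile (-C#N), but the nitrile N is NX1 (triple-bonded), not NX3. No other fragment satisfies the full query, so there is no match.

No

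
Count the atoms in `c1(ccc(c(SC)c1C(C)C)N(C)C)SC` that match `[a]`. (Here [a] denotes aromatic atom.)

Check the 16 heavy atoms by environment: 6× c (aromatic) → match; 2× S → no; 7× C → no; 1× N → no.
That gives 6 matching atoms.

6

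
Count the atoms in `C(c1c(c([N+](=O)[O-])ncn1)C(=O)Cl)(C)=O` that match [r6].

6

Check the 15 heavy atoms by environment: 2× n (aromatic, in 6-ring) → match; 4× c (aromatic, in 6-ring) → match; 1× N (charge +1, acyclic) → no; 1× O (charge -1, acyclic) → no; 3× O (acyclic) → no; 3× C (acyclic) → no; 1× Cl (acyclic) → no.
Summing the matching environments: 2 + 4 = 6 matching atoms.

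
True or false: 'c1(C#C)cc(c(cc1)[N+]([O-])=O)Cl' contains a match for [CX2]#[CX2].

The pattern [CX2]#[CX2] describes a carbon-carbon triple bond — an alkyne.
The molecule carries an ethynyl group (-C#CH), whose atoms satisfy every constraint of the query, so the pattern matches.

True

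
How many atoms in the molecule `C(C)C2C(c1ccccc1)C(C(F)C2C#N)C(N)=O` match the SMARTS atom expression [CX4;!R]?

The query [CX4;!R] means: aliphatic carbon with four total connections, not in a ring.
Check the 19 heavy atoms by environment: 5× C (X4, in 5-ring) → no; 1× C (X2, acyclic) → no; 1× N (X1, acyclic) → no; 1× F (X1, acyclic) → no; 2× C (X4, acyclic) → match; 1× C (X3, acyclic) → no; 1× O (X1, acyclic) → no; 1× N (X3, acyclic) → no; 6× c (aromatic, X3, in 6-ring) → no.
That gives 2 matching atoms.

2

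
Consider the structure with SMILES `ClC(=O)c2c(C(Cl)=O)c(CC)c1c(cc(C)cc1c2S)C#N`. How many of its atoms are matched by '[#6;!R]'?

6

The query [#6;!R] means: carbon not in any ring.
Check the 22 heavy atoms by environment: 10× c (aromatic, in 6-ring) → no; 6× C (acyclic) → match; 2× O (acyclic) → no; 2× Cl (acyclic) → no; 1× N (acyclic) → no; 1× S (acyclic) → no.
That gives 6 matching atoms.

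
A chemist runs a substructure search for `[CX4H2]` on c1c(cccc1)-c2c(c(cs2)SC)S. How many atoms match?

0

The query [CX4H2] means: sp3 carbon (X4) with exactly two hydrogens.
Check the 14 heavy atoms by environment: 1× s (aromatic, H0, X2) → no; 4× c (aromatic, H0, X3) → no; 6× c (aromatic, H1, X3) → no; 1× S (H1, X2) → no; 1× S (H0, X2) → no; 1× C (H3, X4) → no.
No environment satisfies the query, so 0 matching atoms.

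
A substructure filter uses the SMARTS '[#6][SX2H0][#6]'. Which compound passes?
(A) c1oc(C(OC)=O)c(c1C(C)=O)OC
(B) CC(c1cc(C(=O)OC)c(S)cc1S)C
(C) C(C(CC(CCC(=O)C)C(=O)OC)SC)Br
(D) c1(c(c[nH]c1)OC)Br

C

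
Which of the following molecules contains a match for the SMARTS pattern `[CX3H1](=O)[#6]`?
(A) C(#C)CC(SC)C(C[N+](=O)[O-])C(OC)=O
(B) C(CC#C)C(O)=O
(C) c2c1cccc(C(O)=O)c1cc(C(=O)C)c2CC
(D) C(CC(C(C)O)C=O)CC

[CX3H1](=O)[#6] describes an sp2 carbon with one H, double-bonded to O and single-bonded to carbon (an aldehyde).
(A) has a methyl-ester group (-C(=O)OCH3) but the carbonyl carbon has H0, not H1.
(B) has a carboxylic acid group (-C(=O)OH) but the carbonyl carbon has H0 and is bonded to O, not H1.
(C) has a carboxylic acid group (-C(=O)OH) but the carbonyl carbon has H0 and is bonded to O, not H1.
(D) contains an aldehyde (-CHO), which satisfies every atom and bond constraint.
So the answer is (D).

D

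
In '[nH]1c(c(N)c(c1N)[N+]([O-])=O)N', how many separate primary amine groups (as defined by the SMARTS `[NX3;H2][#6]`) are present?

3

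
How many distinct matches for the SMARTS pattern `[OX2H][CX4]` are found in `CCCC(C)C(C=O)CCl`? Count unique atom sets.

[OX2H][CX4] is the SMARTS for an aliphatic alcohol: a hydroxyl oxygen bound to an sp3 (X4) carbon.
No fragment in the molecule satisfies every constraint, giving 0 matches.

0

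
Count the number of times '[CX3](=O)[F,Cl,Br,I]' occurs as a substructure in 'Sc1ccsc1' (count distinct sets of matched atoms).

[CX3](=O)[F,Cl,Br,I] is the SMARTS for an acyl halide: a carbonyl carbon bonded to a halogen.
No fragment in the molecule satisfies every constraint, giving 0 matches.

0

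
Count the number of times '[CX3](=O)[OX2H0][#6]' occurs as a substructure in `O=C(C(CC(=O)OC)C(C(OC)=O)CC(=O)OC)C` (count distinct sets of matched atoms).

3

[CX3](=O)[OX2H0][#6] is the SMARTS for an ester: a carbonyl carbon bonded to an oxygen that is itself bonded to carbon (no H on that O).
The molecule carries 3 separate instances of a methyl-ester group (-C(=O)OCH3) meeting every constraint; each maps to a distinct set of atoms, giving 3 matches.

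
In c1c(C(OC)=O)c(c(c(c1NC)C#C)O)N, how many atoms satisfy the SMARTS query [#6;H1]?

2

The query [#6;H1] means: any carbon bearing exactly one hydrogen.
Check the 16 heavy atoms by environment: 5× c (aromatic, H0) → no; 1× c (aromatic, H1) → match; 1× N (H2) → no; 2× C (H0) → no; 2× O (H0) → no; 2× C (H3) → no; 1× N (H1) → no; 1× C (H1) → match; 1× O (H1) → no.
Summing the matching environments: 1 + 1 = 2 matching atoms.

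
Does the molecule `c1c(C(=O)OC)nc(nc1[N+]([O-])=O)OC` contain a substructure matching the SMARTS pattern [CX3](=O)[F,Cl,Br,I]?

No

The pattern [CX3](=O)[F,Cl,Br,I] describes a carbonyl carbon bonded to a halogen — an acyl halide.
The closest candidate here is a methyl-ester group (-C(=O)OCH3), but the carbonyl is bonded to -O-C, not to a halogen. No other fragment satisfies the full query, so there is no match.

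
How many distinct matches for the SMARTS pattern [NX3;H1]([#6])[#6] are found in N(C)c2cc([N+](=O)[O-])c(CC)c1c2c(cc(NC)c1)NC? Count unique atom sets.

[NX3;H1]([#6])[#6] is the SMARTS for a secondary amine: a trivalent nitrogen with one H, bonded to two carbons.
The molecule carries 3 separate instances of an N-methylamino group (-NHCH3) meeting every constraint; each maps to a distinct set of atoms, giving 3 matches.

3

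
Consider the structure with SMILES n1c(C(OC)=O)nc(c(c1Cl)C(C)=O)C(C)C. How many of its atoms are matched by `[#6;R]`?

Check the 17 heavy atoms by environment: 2× n (aromatic, in 6-ring) → no; 4× c (aromatic, in 6-ring) → match; 7× C (acyclic) → no; 3× O (acyclic) → no; 1× Cl (acyclic) → no.
That gives 4 matching atoms.

4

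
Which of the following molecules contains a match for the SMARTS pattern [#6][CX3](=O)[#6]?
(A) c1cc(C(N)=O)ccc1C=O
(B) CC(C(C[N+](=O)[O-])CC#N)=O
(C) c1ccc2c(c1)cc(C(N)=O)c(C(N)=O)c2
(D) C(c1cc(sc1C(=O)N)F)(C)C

B

[#6][CX3](=O)[#6] describes a carbonyl carbon (no H) flanked by two carbons (a ketone).
(A) has a primary amide (-C(=O)NH2) but one neighbour of the carbonyl carbon is N, not C.
(B) contains an acetyl/ketone group (-C(=O)CH3), which satisfies every atom and bond constraint.
(C) has a primary amide (-C(=O)NH2) but one neighbour of the carbonyl carbon is N, not C.
(D) has a primary amide (-C(=O)NH2) but one neighbour of the carbonyl carbon is N, not C.
So the answer is (B).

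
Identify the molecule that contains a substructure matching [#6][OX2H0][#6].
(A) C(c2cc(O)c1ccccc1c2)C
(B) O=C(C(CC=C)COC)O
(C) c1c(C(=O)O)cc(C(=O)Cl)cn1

B

[#6][OX2H0][#6] describes an aliphatic oxygen bridging two carbons with no H on the oxygen (an ether).
(A) has a hydroxyl group (-OH) but the oxygen has H1, not H0 bridging two carbons.
(B) contains a methoxy ether (-OCH3), which satisfies every atom and bond constraint.
(C) has a carboxylic acid group (-C(=O)OH) but the -OH oxygen has H1; the =O is OX1, not OX2.
So the answer is (B).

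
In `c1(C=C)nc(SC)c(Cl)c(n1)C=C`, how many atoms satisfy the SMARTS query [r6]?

6

The query [r6] means: r6 matches atoms in a six-membered ring.
Check the 13 heavy atoms by environment: 2× n (aromatic, in 6-ring) → match; 4× c (aromatic, in 6-ring) → match; 5× C (acyclic) → no; 1× Cl (acyclic) → no; 1× S (acyclic) → no.
Summing the matching environments: 2 + 4 = 6 matching atoms.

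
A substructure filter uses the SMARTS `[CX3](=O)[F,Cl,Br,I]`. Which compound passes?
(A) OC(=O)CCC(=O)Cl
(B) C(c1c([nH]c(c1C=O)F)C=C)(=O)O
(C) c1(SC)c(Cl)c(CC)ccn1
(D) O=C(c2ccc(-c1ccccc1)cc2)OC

[CX3](=O)[F,Cl,Br,I] describes a carbonyl carbon bonded to a halogen (an acyl halide).
(A) contains an acyl chloride (-C(=O)Cl), which satisfies every atom and bond constraint.
(B) has a carboxylic acid group (-C(=O)OH) but the carbonyl is bonded to -OH, not to a halogen.
(C) has a chloro substituent but the Cl is not on a carbonyl carbon.
(D) has a methyl-ester group (-C(=O)OCH3) but the carbonyl is bonded to -O-C, not to a halogen.
So the answer is (A).

A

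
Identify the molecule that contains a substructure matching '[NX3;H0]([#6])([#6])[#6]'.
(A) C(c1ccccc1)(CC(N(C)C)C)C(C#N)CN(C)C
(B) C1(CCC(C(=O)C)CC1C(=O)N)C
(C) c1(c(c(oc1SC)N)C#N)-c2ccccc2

A

[NX3;H0]([#6])([#6])[#6] describes a trivalent nitrogen with no H, bonded to three carbons (a tertiary amine).
(A) contains a dimethylamino group (-N(CH3)2), which satisfies every atom and bond constraint.
(B) has a primary amide (-C(=O)NH2) but the amide nitrogen has H2 and only one carbon neighbour.
(C) has a primary amino group (-NH2) but the nitrogen has H2, not H0 with three carbons.
So the answer is (A).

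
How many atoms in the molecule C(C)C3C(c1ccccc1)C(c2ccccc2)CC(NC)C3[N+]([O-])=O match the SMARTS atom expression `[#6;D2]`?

12

The query [#6;D2] means: any carbon bonded to exactly two heavy atoms.
Check the 25 heavy atoms by environment: 5× C (D3) → no; 2× C (D2) → match; 2× c (aromatic, D3) → no; 10× c (aromatic, D2) → match; 1× N (D2) → no; 2× C (D1) → no; 1× N (charge +1, D3) → no; 1× O (charge -1, D1) → no; 1× O (D1) → no.
Summing the matching environments: 2 + 10 = 12 matching atoms.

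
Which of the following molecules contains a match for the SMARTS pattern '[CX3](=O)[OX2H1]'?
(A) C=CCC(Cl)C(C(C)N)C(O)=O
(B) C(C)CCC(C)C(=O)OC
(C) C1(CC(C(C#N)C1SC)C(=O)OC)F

A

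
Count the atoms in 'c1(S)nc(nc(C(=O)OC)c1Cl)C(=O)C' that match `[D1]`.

The query [D1] means: atom with exactly one heavy-atom neighbour (degree 1).
Check the 15 heavy atoms by environment: 2× n (aromatic, D2) → no; 4× c (aromatic, D3) → no; 2× C (D3) → no; 2× O (D1) → match; 2× C (D1) → match; 1× O (D2) → no; 1× S (D1) → match; 1× Cl (D1) → match.
Summing the matching environments: 2 + 2 + 1 + 1 = 6 matching atoms.

6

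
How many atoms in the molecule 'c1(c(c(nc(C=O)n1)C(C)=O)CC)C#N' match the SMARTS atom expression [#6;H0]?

The query [#6;H0] means: any carbon with no attached hydrogen.
Check the 15 heavy atoms by environment: 2× n (aromatic, H0) → no; 4× c (aromatic, H0) → match; 2× C (H0) → match; 2× O (H0) → no; 2× C (H3) → no; 1× N (H0) → no; 1× C (H1) → no; 1× C (H2) → no.
Summing the matching environments: 4 + 2 = 6 matching atoms.

6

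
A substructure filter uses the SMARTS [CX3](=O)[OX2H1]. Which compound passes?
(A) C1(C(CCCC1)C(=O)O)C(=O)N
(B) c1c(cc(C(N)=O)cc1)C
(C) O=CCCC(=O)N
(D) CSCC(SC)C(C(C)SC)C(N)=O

A

[CX3](=O)[OX2H1] describes an sp2 carbon double-bonded to O and single-bonded to an -OH oxygen (a carboxylic acid).
(A) contains a carboxylic acid group (-C(=O)OH), which satisfies every atom and bond constraint.
(B) has a primary amide (-C(=O)NH2) but the carbonyl is bonded to N, not to an -OH oxygen.
(C) has an aldehyde (-CHO) but there is no singly-bonded oxygen on the carbonyl carbon.
(D) has a primary amide (-C(=O)NH2) but the carbonyl is bonded to N, not to an -OH oxygen.
So the answer is (A).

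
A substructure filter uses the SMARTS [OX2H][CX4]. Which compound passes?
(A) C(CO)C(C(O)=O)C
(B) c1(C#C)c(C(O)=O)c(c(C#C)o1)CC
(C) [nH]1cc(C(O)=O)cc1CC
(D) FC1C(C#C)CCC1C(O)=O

A

[OX2H][CX4] describes a hydroxyl oxygen bound to an sp3 (X4) carbon (an aliphatic alcohol).
(A) contains a hydroxyl group (-OH), which satisfies every atom and bond constraint.
(B) has a carboxylic acid group (-C(=O)OH) but the -OH is on a CX3 carbonyl carbon, not a CX4 carbon.
(C) has a carboxylic acid group (-C(=O)OH) but the -OH is on a CX3 carbonyl carbon, not a CX4 carbon.
(D) has a carboxylic acid group (-C(=O)OH) but the -OH is on a CX3 carbonyl carbon, not a CX4 carbon.
So the answer is (A).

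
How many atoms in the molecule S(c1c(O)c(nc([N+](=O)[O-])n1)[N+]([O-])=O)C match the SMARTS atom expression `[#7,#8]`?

9

The query [#7,#8] means: nitrogen or oxygen (comma = OR).
Check the 15 heavy atoms by environment: 2× n (aromatic) → match; 4× c (aromatic) → no; 2× N (charge +1) → match; 2× O (charge -1) → match; 3× O → match; 1× S → no; 1× C → no.
Summing the matching environments: 2 + 2 + 2 + 3 = 9 matching atoms.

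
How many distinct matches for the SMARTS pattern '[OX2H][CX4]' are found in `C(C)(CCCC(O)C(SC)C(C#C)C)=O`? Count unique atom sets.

[OX2H][CX4] is the SMARTS for an aliphatic alcohol: a hydroxyl oxygen bound to an sp3 (X4) carbon.
Exactly one fragment in the molecule meets all constraints, giving 1 match.

1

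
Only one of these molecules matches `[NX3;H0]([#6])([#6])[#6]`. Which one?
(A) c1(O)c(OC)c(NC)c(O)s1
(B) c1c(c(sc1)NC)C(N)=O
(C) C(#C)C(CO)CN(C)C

[NX3;H0]([#6])([#6])[#6] describes a trivalent nitrogen with no H, bonded to three carbons (a tertiary amine).
(A) has an N-methylamino group (-NHCH3) but the nitrogen still has one H (H1), not H0.
(B) has a primary amide (-C(=O)NH2) but the amide nitrogen has H2 and only one carbon neighbour.
(C) contains a dimethylamino group (-N(CH3)2), which satisfies every atom and bond constraint.
So the answer is (C).

C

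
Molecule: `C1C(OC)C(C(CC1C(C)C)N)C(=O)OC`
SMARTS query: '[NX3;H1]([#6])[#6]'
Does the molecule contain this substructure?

No

The pattern [NX3;H1]([#6])[#6] describes a trivalent nitrogen with one H, bonded to two carbons — a secondary amine.
The closest candidate here is a primary amino group (-NH2), but the nitrogen has H2 and only one carbon neighbour. No other fragment satisfies the full query, so there is no match.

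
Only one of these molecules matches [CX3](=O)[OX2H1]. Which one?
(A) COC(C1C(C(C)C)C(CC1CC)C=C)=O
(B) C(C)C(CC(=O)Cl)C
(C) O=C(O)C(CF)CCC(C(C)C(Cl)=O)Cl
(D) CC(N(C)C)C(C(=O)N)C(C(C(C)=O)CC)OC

C

[CX3](=O)[OX2H1] describes an sp2 carbon double-bonded to O and single-bonded to an -OH oxygen (a carboxylic acid).
(A) has a methyl-ester group (-C(=O)OCH3) but the singly-bonded O has no H (OX2H0, not OX2H1).
(B) has an acyl chloride (-C(=O)Cl) but the carbonyl is bonded to Cl, not to an -OH oxygen.
(C) contains a carboxylic acid group (-C(=O)OH), which satisfies every atom and bond constraint.
(D) has a primary amide (-C(=O)NH2) but the carbonyl is bonded to N, not to an -OH oxygen.
So the answer is (C).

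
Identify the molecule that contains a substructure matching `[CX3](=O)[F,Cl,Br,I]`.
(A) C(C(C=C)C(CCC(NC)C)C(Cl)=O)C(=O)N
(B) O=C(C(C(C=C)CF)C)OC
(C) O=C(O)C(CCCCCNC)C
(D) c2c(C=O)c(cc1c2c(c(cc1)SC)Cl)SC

A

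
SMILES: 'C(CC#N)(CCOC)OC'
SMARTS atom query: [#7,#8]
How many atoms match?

3

Check the 10 heavy atoms by environment: 7× C → no; 1× N → match; 2× O → match.
Summing the matching environments: 1 + 2 = 3 matching atoms.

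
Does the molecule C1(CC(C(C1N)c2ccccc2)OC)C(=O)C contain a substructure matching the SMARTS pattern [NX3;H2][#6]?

The pattern [NX3;H2][#6] describes a trivalent nitrogen with two H attached to carbon — a primary amine.
The molecule carries a primary amino group (-NH2), whose atoms satisfy every constraint of the query, so the pattern matches.

Yes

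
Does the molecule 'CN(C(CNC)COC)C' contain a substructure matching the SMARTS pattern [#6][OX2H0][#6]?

Yes

The pattern [#6][OX2H0][#6] describes an aliphatic oxygen bridging two carbons with no H on the oxygen — an ether.
The molecule carries a methoxy ether (-OCH3), whose atoms satisfy every constraint of the query, so the pattern matches.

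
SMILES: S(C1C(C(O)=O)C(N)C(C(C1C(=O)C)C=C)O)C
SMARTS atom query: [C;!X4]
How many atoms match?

4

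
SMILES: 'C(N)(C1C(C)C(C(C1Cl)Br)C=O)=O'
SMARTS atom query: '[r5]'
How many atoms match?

5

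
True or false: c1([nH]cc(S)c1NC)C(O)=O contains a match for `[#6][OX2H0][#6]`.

The pattern [#6][OX2H0][#6] describes an aliphatic oxygen bridging two carbons with no H on the oxygen — an ether.
The closest candidate here is a carboxylic acid group (-C(=O)OH), but the -OH oxygen has H1; the =O is OX1, not OX2. No other fragment satisfies the full query, so there is no match.

False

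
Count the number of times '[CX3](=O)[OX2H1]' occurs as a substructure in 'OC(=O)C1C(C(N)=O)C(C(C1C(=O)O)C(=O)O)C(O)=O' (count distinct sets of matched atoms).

[CX3](=O)[OX2H1] is the SMARTS for a carboxylic acid: an sp2 carbon double-bonded to O and single-bonded to an -OH oxygen.
The molecule carries 4 separate instances of a carboxylic acid group (-C(=O)OH) meeting every constraint; each maps to a distinct set of atoms, giving 4 matches.

4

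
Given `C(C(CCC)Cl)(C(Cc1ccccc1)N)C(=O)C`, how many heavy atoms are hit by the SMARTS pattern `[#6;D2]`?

The query [#6;D2] means: any carbon bonded to exactly two heavy atoms.
Check the 18 heavy atoms by environment: 3× C (D2) → match; 4× C (D3) → no; 2× C (D1) → no; 1× c (aromatic, D3) → no; 5× c (aromatic, D2) → match; 1× Cl (D1) → no; 1× N (D1) → no; 1× O (D1) → no.
Summing the matching environments: 3 + 5 = 8 matching atoms.

8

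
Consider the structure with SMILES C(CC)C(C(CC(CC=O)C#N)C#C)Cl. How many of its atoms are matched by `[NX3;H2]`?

0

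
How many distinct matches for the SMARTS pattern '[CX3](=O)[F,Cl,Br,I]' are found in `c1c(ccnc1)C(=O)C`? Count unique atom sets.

[CX3](=O)[F,Cl,Br,I] is the SMARTS for an acyl halide: a carbonyl carbon bonded to a halogen.
No fragment in the molecule satisfies every constraint, giving 0 matches.

0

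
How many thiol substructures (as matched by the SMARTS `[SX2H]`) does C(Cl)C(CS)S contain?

2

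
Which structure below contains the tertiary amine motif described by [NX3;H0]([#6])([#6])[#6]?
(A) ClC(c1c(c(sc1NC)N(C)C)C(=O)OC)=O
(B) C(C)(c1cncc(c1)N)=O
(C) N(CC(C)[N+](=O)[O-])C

A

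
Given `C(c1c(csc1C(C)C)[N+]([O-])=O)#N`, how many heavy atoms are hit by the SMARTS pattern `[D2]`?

3

The query [D2] means: atom with exactly two heavy-atom neighbours.
Check the 13 heavy atoms by environment: 1× s (aromatic, D2) → match; 3× c (aromatic, D3) → no; 1× c (aromatic, D2) → match; 1× C (D2) → match; 1× N (D1) → no; 1× C (D3) → no; 2× C (D1) → no; 1× N (charge +1, D3) → no; 1× O (charge -1, D1) → no; 1× O (D1) → no.
Summing the matching environments: 1 + 1 + 1 = 3 matching atoms.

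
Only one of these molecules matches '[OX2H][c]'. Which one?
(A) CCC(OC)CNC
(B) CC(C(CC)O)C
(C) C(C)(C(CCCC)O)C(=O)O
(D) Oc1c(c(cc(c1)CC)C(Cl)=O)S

D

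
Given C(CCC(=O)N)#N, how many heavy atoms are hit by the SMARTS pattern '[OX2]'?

0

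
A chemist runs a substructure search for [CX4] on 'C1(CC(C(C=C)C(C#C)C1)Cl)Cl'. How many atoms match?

6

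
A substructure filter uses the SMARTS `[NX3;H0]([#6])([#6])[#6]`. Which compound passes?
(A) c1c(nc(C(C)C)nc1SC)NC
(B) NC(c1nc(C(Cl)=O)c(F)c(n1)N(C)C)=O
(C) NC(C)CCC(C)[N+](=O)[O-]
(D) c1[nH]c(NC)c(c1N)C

B

[NX3;H0]([#6])([#6])[#6] describes a trivalent nitrogen with no H, bonded to three carbons (a tertiary amine).
(A) has an N-methylamino group (-NHCH3) but the nitrogen still has one H (H1), not H0.
(B) contains a dimethylamino group (-N(CH3)2), which satisfies every atom and bond constraint.
(C) has a primary amino group (-NH2) but the nitrogen has H2, not H0 with three carbons.
(D) has a primary amino group (-NH2) but the nitrogen has H2, not H0 with three carbons.
So the answer is (B).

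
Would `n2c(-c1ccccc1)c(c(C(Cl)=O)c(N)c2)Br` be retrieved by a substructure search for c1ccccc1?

The pattern c1ccccc1 describes six aromatic carbons in a ring — a benzene ring.
The molecule carries a phenyl ring, whose atoms satisfy every constraint of the query, so the pattern matches.

Yes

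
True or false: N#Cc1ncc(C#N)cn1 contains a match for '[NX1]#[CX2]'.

True

The pattern [NX1]#[CX2] describes a nitrogen triple-bonded to a two-connected carbon — a nitrile.
The molecule carries a nitrile (-C#N), whose atoms satisfy every constraint of the query, so the pattern matches.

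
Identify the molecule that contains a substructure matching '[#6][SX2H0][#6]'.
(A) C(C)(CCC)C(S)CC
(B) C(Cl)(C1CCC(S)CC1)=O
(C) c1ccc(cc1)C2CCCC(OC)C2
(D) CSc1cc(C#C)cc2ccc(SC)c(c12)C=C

[#6][SX2H0][#6] describes an aliphatic sulfur bridging two carbons with no H on the sulfur (a thioether).
(A) has a thiol (-SH) but the sulfur has H1, not H0 bridging two carbons.
(B) has a thiol (-SH) but the sulfur has H1, not H0 bridging two carbons.
(C) has a methoxy ether (-OCH3) but the bridging atom is O, not S.
(D) contains a methylthio ether (-SCH3), which satisfies every atom and bond constraint.
So the answer is (D).

D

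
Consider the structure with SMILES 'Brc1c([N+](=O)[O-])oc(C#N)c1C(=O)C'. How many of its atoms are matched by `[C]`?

3

The query [C] means: uppercase C matches aliphatic (non-aromatic) carbon only.
Check the 14 heavy atoms by environment: 1× o (aromatic) → no; 4× c (aromatic) → no; 1× Br → no; 3× C → match; 1× N → no; 1× N (charge +1) → no; 1× O (charge -1) → no; 2× O → no.
That gives 3 matching atoms.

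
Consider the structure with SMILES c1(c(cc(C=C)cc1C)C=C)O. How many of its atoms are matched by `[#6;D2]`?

4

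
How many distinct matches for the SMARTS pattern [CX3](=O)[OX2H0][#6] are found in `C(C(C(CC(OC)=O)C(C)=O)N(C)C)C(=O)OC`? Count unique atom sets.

2

[CX3](=O)[OX2H0][#6] is the SMARTS for an ester: a carbonyl carbon bonded to an oxygen that is itself bonded to carbon (no H on that O).
The molecule carries 2 separate instances of a methyl-ester group (-C(=O)OCH3) meeting every constraint; each maps to a distinct set of atoms, giving 2 matches.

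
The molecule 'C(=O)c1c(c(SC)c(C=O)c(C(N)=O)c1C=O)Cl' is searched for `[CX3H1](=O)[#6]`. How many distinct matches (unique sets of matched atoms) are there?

[CX3H1](=O)[#6] is the SMARTS for an aldehyde: an sp2 carbon with one H, double-bonded to O and single-bonded to carbon.
The molecule carries 3 separate instances of an aldehyde (-CHO) meeting every constraint; each maps to a distinct set of atoms, giving 3 matches.

3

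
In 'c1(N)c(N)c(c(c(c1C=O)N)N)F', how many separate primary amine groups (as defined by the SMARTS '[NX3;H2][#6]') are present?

4

[NX3;H2][#6] is the SMARTS for a primary amine: a trivalent nitrogen with two H attached to carbon.
The molecule carries 4 separate instances of a primary amino group (-NH2) meeting every constraint; each maps to a distinct set of atoms, giving 4 matches.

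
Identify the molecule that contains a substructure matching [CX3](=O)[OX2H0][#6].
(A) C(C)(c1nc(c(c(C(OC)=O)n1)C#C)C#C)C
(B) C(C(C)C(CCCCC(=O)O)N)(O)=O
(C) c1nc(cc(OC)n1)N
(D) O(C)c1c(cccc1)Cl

A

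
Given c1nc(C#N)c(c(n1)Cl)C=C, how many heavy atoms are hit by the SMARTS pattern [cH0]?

The query [cH0] means: aromatic carbon with no attached hydrogen (substituted or ring-fusion).
Check the 11 heavy atoms by environment: 2× n (aromatic, H0) → no; 1× c (aromatic, H1) → no; 3× c (aromatic, H0) → match; 1× C (H1) → no; 1× C (H2) → no; 1× Cl (H0) → no; 1× C (H0) → no; 1× N (H0) → no.
That gives 3 matching atoms.

3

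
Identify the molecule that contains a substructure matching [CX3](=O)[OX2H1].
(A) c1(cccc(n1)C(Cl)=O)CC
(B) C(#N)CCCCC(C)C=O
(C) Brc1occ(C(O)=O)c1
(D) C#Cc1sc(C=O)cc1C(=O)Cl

[CX3](=O)[OX2H1] describes an sp2 carbon double-bonded to O and single-bonded to an -OH oxygen (a carboxylic acid).
(A) has an acyl chloride (-C(=O)Cl) but the carbonyl is bonded to Cl, not to an -OH oxygen.
(B) has an aldehyde (-CHO) but there is no singly-bonded oxygen on the carbonyl carbon.
(C) contains a carboxylic acid group (-C(=O)OH), which satisfies every atom and bond constraint.
(D) has an aldehyde (-CHO) but there is no singly-bonded oxygen on the carbonyl carbon.
So the answer is (C).

C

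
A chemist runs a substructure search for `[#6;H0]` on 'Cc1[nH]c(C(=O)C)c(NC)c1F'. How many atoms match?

5

The query [#6;H0] means: any carbon with no attached hydrogen.
Check the 12 heavy atoms by environment: 1× n (aromatic, H1) → no; 4× c (aromatic, H0) → match; 3× C (H3) → no; 1× N (H1) → no; 1× F (H0) → no; 1× C (H0) → match; 1× O (H0) → no.
Summing the matching environments: 4 + 1 = 5 matching atoms.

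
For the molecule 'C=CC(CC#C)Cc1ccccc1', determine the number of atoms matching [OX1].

0

The query [OX1] means: aliphatic oxygen with one total connection — typically a carbonyl =O or an oxide.
Check the 13 heavy atoms by environment: 3× C (X4) → no; 2× C (X2) → no; 2× C (X3) → no; 6× c (aromatic, X3) → no.
No environment satisfies the query, so 0 matching atoms.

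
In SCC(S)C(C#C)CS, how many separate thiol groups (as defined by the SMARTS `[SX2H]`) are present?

[SX2H] is the SMARTS for a thiol: an aliphatic sulfur with two connections, one being H.
The molecule carries 3 separate instances of a thiol (-SH) meeting every constraint; each maps to a distinct set of atoms, giving 3 matches.

3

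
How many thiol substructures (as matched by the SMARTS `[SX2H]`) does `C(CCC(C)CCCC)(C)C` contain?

0

[SX2H] is the SMARTS for a thiol: an aliphatic sulfur with two connections, one being H.
No fragment in the molecule satisfies every constraint, giving 0 matches.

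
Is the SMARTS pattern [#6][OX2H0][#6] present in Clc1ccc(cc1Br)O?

No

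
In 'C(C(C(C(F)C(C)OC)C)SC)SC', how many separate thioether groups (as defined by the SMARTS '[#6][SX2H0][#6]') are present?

[#6][SX2H0][#6] is the SMARTS for a thioether: an aliphatic sulfur bridging two carbons with no H on the sulfur.
The molecule carries 2 separate instances of a methylthio ether (-SCH3) meeting every constraint; each maps to a distinct set of atoms, giving 2 matches.

2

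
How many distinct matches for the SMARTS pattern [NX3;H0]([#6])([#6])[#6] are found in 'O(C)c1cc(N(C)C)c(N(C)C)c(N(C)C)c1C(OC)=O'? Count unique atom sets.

3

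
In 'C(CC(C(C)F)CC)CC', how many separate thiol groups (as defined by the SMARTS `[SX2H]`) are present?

0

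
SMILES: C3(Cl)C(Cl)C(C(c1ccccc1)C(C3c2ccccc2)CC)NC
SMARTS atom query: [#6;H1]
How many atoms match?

16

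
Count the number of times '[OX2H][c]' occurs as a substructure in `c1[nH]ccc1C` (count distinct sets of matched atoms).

0

[OX2H][c] is the SMARTS for a phenol: a hydroxyl oxygen attached to an aromatic carbon.
No fragment in the molecule satisfies every constraint, giving 0 matches.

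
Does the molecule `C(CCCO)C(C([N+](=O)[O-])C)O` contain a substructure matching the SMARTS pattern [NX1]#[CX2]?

The pattern [NX1]#[CX2] describes a nitrogen triple-bonded to a two-connected carbon — a nitrile.
The closest candidate here is a nitro group (-[N+](=O)[O-]), but there is no C#N triple bond. No other fragment satisfies the full query, so there is no match.

No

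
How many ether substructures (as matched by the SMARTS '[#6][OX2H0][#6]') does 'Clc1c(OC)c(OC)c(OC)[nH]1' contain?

3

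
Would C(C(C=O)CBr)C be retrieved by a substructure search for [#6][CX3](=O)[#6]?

No

The pattern [#6][CX3](=O)[#6] describes a carbonyl carbon (no H) flanked by two carbons — a ketone.
The closest candidate here is an aldehyde (-CHO), but the carbonyl carbon has H1, so it is not flanked by two carbons. No other fragment satisfies the full query, so there is no match.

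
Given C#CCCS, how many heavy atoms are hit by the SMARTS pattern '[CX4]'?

2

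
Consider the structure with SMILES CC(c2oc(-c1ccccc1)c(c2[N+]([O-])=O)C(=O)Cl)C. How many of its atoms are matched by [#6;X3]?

11

Check the 20 heavy atoms by environment: 1× o (aromatic, X2) → no; 10× c (aromatic, X3) → match; 1× N (charge +1, X3) → no; 1× O (charge -1, X1) → no; 2× O (X1) → no; 1× C (X3) → match; 1× Cl (X1) → no; 3× C (X4) → no.
Summing the matching environments: 10 + 1 = 11 matching atoms.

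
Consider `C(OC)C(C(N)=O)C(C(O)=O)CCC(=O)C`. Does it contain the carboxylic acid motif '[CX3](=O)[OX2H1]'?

The pattern [CX3](=O)[OX2H1] describes an sp2 carbon double-bonded to O and single-bonded to an -OH oxygen — a carboxylic acid.
The molecule carries a carboxylic acid group (-C(=O)OH), whose atoms satisfy every constraint of the query, so the pattern matches.

Yes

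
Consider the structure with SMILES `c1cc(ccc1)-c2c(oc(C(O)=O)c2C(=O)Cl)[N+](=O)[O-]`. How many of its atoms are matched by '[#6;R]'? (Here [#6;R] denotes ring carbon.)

10

The query [#6;R] means: carbon that is part of a ring.
Check the 20 heavy atoms by environment: 1× o (aromatic, in 5-ring) → no; 4× c (aromatic, in 5-ring) → match; 2× C (acyclic) → no; 4× O (acyclic) → no; 1× N (charge +1, acyclic) → no; 1× O (charge -1, acyclic) → no; 6× c (aromatic, in 6-ring) → match; 1× Cl (acyclic) → no.
Summing the matching environments: 4 + 6 = 10 matching atoms.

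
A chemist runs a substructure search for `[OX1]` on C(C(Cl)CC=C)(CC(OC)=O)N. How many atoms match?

The query [OX1] means: aliphatic oxygen with one total connection — typically a carbonyl =O or an oxide.
Check the 12 heavy atoms by environment: 5× C (X4) → no; 1× Cl (X1) → no; 3× C (X3) → no; 1× N (X3) → no; 1× O (X1) → match; 1× O (X2) → no.
That gives 1 matching atom.

1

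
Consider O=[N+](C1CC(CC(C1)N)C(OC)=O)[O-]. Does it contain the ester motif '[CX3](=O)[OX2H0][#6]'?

Yes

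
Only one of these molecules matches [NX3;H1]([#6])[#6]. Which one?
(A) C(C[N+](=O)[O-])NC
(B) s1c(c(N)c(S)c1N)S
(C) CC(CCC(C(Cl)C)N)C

A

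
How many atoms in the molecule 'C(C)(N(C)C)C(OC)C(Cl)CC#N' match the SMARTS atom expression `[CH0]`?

1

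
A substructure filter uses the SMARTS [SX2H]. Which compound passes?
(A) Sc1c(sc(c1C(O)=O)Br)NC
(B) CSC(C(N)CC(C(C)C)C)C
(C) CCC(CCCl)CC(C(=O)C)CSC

A

[SX2H] describes an aliphatic sulfur with two connections, one being H (a thiol).
(A) contains a thiol (-SH), which satisfies every atom and bond constraint.
(B) has a methylthio ether (-SCH3) but the sulfur has H0 (bonded to two carbons), not H1.
(C) has a methylthio ether (-SCH3) but the sulfur has H0 (bonded to two carbons), not H1.
So the answer is (A).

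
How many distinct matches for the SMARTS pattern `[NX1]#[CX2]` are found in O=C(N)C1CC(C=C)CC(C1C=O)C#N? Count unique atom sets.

1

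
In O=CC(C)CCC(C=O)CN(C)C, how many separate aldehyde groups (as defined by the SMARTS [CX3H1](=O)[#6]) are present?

[CX3H1](=O)[#6] is the SMARTS for an aldehyde: an sp2 carbon with one H, double-bonded to O and single-bonded to carbon.
The molecule carries 2 separate instances of an aldehyde (-CHO) meeting every constraint; each maps to a distinct set of atoms, giving 2 matches.

2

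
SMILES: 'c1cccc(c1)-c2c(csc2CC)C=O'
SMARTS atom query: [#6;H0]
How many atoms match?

4

The query [#6;H0] means: any carbon with no attached hydrogen.
Check the 15 heavy atoms by environment: 1× s (aromatic, H0) → no; 6× c (aromatic, H1) → no; 4× c (aromatic, H0) → match; 1× C (H2) → no; 1× C (H3) → no; 1× C (H1) → no; 1× O (H0) → no.
That gives 4 matching atoms.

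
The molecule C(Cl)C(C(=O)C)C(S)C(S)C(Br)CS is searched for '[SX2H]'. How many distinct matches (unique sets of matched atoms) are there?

3

[SX2H] is the SMARTS for a thiol: an aliphatic sulfur with two connections, one being H.
The molecule carries 3 separate instances of a thiol (-SH) meeting every constraint; each maps to a distinct set of atoms, giving 3 matches.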